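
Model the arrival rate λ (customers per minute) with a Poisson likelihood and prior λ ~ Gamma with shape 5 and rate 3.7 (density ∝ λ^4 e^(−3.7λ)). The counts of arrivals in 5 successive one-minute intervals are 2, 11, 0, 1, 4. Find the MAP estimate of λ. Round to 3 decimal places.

Σxᵢ = 2+11+0+1+4 = 18, with n = 5.
Posterior ∝ λ^4e^(−3.7λ) · λ^18e^(−5λ) = λ^22e^(−8.7λ), i.e. Gamma(shape=23, rate=8.7).
The mode of a Gamma(a, b) with a ≥ 1 (shape–rate) is (a−1)/b = 22/8.7 ≈ 2.529.

λ̂_MAP = 2.529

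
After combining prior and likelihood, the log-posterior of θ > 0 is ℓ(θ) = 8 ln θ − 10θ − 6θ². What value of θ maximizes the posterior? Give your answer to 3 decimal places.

ℓ'(θ) = 8/θ − 10 − 12θ. Setting this to zero and multiplying by θ: 12θ² + 10θ − 8 = 0.
θ = (−10 + √(10² + 4·12·8)) / (2·12) = (−10 + √484) / 24 = (−10 + 22)/24 = 1/2.
ℓ''(θ) = −8/θ² − 12 < 0, confirming a maximum.

θ̂_MAP = 0.500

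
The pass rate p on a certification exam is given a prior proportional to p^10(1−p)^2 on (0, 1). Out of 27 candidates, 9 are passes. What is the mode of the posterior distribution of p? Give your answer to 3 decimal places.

The prior density ∝ p^10(1−p)^2 is the kernel of Beta(11, 3).
Data: 9 successes in 27 trials. The binomial likelihood contributes p^9(1−p)^18, so the posterior is Beta(11+9, 3+18) = Beta(20, 21).
For Beta(a, b) with a, b > 1 the mode is (a−1)/(a+b−2) = 19/39 ≈ 0.487.

p̂_MAP = 0.487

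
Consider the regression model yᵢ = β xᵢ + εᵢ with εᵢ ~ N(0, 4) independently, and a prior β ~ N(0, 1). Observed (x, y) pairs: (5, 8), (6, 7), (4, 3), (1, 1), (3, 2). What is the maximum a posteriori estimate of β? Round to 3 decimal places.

log p(β | y) = −Σ(yᵢ − βxᵢ)²/(2·4) − β²/(2·1) + const.
Setting the derivative to zero: Σxᵢ(yᵢ − βxᵢ)/4 − β/1 = 0, so β = Σxᵢyᵢ / (Σxᵢ² + σ²/τ²).
Σxᵢyᵢ = 5·8 + 6·7 + 4·3 + 1·1 + 3·2 = 101; Σxᵢ² = 87; σ²/τ² = 4.
β̂_MAP = 101 / (87 + 4) = 101/91 ≈ 1.110.

β̂_MAP = 1.110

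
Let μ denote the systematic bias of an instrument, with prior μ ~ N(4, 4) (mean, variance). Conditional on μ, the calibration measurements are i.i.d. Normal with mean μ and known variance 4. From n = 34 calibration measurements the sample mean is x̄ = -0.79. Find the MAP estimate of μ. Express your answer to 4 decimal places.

μ̂_MAP = -0.6531

n = 34, x̄ = -0.79.
For a Normal prior and Normal likelihood with known variance, the posterior is Normal; its mode equals its mean, the precision-weighted average.
Prior precision 1/σ₀² = 1/4 = 0.25; data precision n/σ² = 34/4 = 8.5.
μ̂ = (0.25·4 + 8.5·(-0.79)) / (0.25 + 8.5) = (-5.715)/8.75 = -1143/1750 ≈ -0.6531.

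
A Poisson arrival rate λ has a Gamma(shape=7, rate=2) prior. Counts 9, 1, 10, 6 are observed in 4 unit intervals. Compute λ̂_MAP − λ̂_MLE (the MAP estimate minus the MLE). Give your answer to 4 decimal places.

MAP − MLE = -1.1667

Σxᵢ = 26. Posterior is Gamma(33, 6); MAP = (33−1)/6 = 32/6 ≈ 5.33333.
MLE = x̄ = 26/4 ≈ 6.50000.
Difference = 32/6 − 26/4 = -7/6 ≈ -1.1667.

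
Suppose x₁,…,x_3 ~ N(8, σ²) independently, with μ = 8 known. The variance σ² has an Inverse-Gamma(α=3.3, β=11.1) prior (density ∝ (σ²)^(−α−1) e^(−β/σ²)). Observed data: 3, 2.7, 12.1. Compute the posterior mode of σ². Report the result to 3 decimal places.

Sum of squared deviations about the known mean: SS = (3−8)² + (2.7−8)² + (12.1−8)² = 69.9.
The Normal likelihood contributes (σ²)^(−n/2) exp(−SS/(2σ²)), so the posterior is Inverse-Gamma(α + n/2, β + SS/2) = Inverse-Gamma(4.8, 46.05).
The mode of Inverse-Gamma(a, b) is b/(a+1) = 46.05/5.8 ≈ 7.940.

σ̂²_MAP = 7.940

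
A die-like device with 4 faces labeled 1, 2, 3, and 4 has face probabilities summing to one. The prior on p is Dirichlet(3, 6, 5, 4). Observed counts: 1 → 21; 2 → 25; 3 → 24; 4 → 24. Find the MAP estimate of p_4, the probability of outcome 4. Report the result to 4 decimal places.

The posterior is Dirichlet(αᵢ + nᵢ) = Dirichlet(24, 31, 29, 28).
For a Dirichlet(a₁,…,a_K) with all aᵢ > 1, the mode has j-th component (aⱼ − 1)/(Σaᵢ − K).
Here Σaᵢ = 112 and K = 4, so p_4 = (28 − 1)/(112 − 4) = 27/108 ≈ 0.2500.

MAP estimate: 0.2500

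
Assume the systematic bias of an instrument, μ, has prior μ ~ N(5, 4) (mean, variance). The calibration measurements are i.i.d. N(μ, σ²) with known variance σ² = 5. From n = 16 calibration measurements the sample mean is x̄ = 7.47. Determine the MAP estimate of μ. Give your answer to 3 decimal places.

μ̂_MAP = 7.291

n = 16, x̄ = 7.47.
For a Normal prior and Normal likelihood with known variance, the posterior is Normal; its mode equals its mean, the precision-weighted average.
Prior precision 1/σ₀² = 1/4 = 0.25; data precision n/σ² = 16/5 = 3.2.
μ̂ = (0.25·5 + 3.2·7.47) / (0.25 + 3.2) = 25.154/3.45 = 12577/1725 ≈ 7.291.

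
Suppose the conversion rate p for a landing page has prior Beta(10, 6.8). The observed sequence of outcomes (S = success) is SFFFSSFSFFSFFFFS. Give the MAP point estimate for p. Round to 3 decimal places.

Prior: Beta(10, 6.8).
Data: 6 successes in 16 trials (from the sequence). The binomial likelihood contributes p^6(1−p)^10, so the posterior is Beta(10+6, 6.8+10) = Beta(16, 16.8).
For Beta(a, b) with a, b > 1 the mode is (a−1)/(a+b−2) = 15/30.8 ≈ 0.487.

p̂_MAP = 0.487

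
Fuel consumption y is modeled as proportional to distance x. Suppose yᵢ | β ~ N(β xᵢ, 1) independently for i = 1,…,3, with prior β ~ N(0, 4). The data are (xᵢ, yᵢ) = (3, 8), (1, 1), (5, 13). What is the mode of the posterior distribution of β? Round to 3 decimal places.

β̂_MAP = 2.553

log p(β | y) = −Σ(yᵢ − βxᵢ)²/(2·1) − β²/(2·4) + const.
Setting the derivative to zero: Σxᵢ(yᵢ − βxᵢ)/1 − β/4 = 0, so β = Σxᵢyᵢ / (Σxᵢ² + σ²/τ²).
Σxᵢyᵢ = 3·8 + 1·1 + 5·13 = 90; Σxᵢ² = 35; σ²/τ² = 0.25.
β̂_MAP = 90 / (35 + 0.25) = 90/35.25 ≈ 2.553.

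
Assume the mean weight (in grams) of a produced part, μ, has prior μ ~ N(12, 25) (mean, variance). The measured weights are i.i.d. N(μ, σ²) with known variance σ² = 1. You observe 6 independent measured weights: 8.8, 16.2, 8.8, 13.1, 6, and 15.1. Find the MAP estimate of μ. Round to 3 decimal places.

μ̂_MAP = 11.338

n = 6; x̄ = (8.8 + 16.2 + 8.8 + 13.1 + 6 + 15.1)/6 = 68/6 = 34/3 ≈ 11.3333.
For a Normal prior and Normal likelihood with known variance, the posterior is Normal; its mode equals its mean, the precision-weighted average.
Prior precision 1/σ₀² = 1/25 = 0.04; data precision n/σ² = 6/1 = 6.
μ̂ = (0.04·12 + 6·(34/3)) / (0.04 + 6) = 68.48/6.04 = 1712/151 ≈ 11.338.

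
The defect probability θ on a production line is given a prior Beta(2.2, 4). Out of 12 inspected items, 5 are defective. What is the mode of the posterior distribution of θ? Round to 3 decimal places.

θ̂_MAP = 0.383

Prior: Beta(2.2, 4).
Data: 5 successes in 12 trials. The binomial likelihood contributes θ^5(1−θ)^7, so the posterior is Beta(2.2+5, 4+7) = Beta(7.2, 11).
For Beta(a, b) with a, b > 1 the mode is (a−1)/(a+b−2) = 6.2/16.2 ≈ 0.383.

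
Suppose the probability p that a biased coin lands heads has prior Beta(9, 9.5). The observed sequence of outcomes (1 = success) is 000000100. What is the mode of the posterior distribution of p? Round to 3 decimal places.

p̂_MAP = 0.353

Prior: Beta(9, 9.5).
Data: 1 success in 9 trials (from the sequence). The binomial likelihood contributes p(1−p)^8, so the posterior is Beta(9+1, 9.5+8) = Beta(10, 17.5).
For Beta(a, b) with a, b > 1 the mode is (a−1)/(a+b−2) = 9/25.5 ≈ 0.353.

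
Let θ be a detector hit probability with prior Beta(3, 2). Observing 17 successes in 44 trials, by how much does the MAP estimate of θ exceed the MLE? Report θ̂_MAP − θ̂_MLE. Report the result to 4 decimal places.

Posterior is Beta(20, 29); MAP = (20−1)/(49−2) = 19/47 ≈ 0.40426.
MLE ignores the prior: θ̂_MLE = k/n = 17/44 ≈ 0.38636.
Difference = 19/47 − 17/44 = 37/2068 ≈ 0.0179.

MAP − MLE = 0.0179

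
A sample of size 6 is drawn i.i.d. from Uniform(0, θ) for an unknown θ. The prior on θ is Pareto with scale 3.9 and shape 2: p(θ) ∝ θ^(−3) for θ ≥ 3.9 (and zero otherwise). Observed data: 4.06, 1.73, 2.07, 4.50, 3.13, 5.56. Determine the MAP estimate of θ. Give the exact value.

The Uniform(0, θ) likelihood is θ^(−n) for θ ≥ max(xᵢ), zero otherwise. Here max(xᵢ) = 5.56.
Posterior ∝ θ^(−3) · θ^(−6) = θ^(−9) on θ ≥ max(3.9, 5.56) = 5.56.
This density is strictly decreasing in θ, so the posterior mode lies at the lower boundary of the support.

θ̂_MAP = 5.56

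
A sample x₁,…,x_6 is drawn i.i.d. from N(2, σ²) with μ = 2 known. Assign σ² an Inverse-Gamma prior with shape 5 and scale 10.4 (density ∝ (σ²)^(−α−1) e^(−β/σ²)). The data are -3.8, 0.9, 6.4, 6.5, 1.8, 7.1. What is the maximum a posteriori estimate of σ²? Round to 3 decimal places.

σ̂²_MAP = 6.739

Sum of squared deviations about the known mean: SS = (-3.8−2)² + (0.9−2)² + (6.4−2)² + (6.5−2)² + (1.8−2)² + (7.1−2)² = 100.51.
The Normal likelihood contributes (σ²)^(−n/2) exp(−SS/(2σ²)), so the posterior is Inverse-Gamma(α + n/2, β + SS/2) = Inverse-Gamma(8, 60.655).
The mode of Inverse-Gamma(a, b) is b/(a+1) = 60.655/9 ≈ 6.739.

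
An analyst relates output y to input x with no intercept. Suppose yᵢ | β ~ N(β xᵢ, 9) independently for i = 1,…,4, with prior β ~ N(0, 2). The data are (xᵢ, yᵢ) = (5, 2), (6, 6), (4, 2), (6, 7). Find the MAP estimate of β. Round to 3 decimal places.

log p(β | y) = −Σ(yᵢ − βxᵢ)²/(2·9) − β²/(2·2) + const.
Setting the derivative to zero: Σxᵢ(yᵢ − βxᵢ)/9 − β/2 = 0, so β = Σxᵢyᵢ / (Σxᵢ² + σ²/τ²).
Σxᵢyᵢ = 5·2 + 6·6 + 4·2 + 6·7 = 96; Σxᵢ² = 113; σ²/τ² = 4.5.
β̂_MAP = 96 / (113 + 4.5) = 96/117.5 ≈ 0.817.

β̂_MAP = 0.817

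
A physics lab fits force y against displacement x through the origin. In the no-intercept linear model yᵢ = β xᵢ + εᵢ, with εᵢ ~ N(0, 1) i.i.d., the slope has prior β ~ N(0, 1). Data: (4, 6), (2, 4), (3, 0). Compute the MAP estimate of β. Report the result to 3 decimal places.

β̂_MAP = 1.067

log p(β | y) = −Σ(yᵢ − βxᵢ)²/(2·1) − β²/(2·1) + const.
Setting the derivative to zero: Σxᵢ(yᵢ − βxᵢ)/1 − β/1 = 0, so β = Σxᵢyᵢ / (Σxᵢ² + σ²/τ²).
Σxᵢyᵢ = 4·6 + 2·4 + 3·0 = 32; Σxᵢ² = 29; σ²/τ² = 1.
β̂_MAP = 32 / (29 + 1) = 32/30 ≈ 1.067.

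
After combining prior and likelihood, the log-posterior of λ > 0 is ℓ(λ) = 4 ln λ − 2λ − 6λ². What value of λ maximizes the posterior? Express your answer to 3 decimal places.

ℓ'(λ) = 4/λ − 2 − 12λ. Setting this to zero and multiplying by λ: 12λ² + 2λ − 4 = 0.
λ = (−2 + √(2² + 4·12·4)) / (2·12) = (−2 + √196) / 24 = (−2 + 14)/24 = 1/2.
ℓ''(λ) = −4/λ² − 12 < 0, confirming a maximum.

λ̂_MAP = 0.500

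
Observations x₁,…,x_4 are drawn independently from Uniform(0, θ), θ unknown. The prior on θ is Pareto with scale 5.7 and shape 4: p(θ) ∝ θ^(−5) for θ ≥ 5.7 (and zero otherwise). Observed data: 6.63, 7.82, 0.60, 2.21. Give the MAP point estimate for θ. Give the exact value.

θ̂_MAP = 7.82

The Uniform(0, θ) likelihood is θ^(−n) for θ ≥ max(xᵢ), zero otherwise. Here max(xᵢ) = 7.82.
Posterior ∝ θ^(−5) · θ^(−4) = θ^(−9) on θ ≥ max(5.7, 7.82) = 7.82.
This density is strictly decreasing in θ, so the posterior mode lies at the lower boundary of the support.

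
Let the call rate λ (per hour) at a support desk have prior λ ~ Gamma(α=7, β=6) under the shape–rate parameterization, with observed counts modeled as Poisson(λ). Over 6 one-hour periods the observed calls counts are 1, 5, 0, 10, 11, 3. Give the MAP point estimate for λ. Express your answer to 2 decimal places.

λ̂_MAP = 3.00

Σxᵢ = 1+5+0+10+11+3 = 30, with n = 6.
Posterior ∝ λ^6e^(−6λ) · λ^30e^(−6λ) = λ^36e^(−12λ), i.e. Gamma(shape=37, rate=12).
The mode of a Gamma(a, b) with a ≥ 1 (shape–rate) is (a−1)/b = 36/12 ≈ 3.00.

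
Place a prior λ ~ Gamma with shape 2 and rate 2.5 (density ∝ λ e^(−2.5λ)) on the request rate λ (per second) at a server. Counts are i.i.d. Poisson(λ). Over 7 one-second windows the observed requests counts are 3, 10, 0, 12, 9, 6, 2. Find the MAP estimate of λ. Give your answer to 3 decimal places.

λ̂_MAP = 4.526

Σxᵢ = 3+10+0+12+9+6+2 = 42, with n = 7.
Posterior ∝ λe^(−2.5λ) · λ^42e^(−7λ) = λ^43e^(−9.5λ), i.e. Gamma(shape=44, rate=9.5).
The mode of a Gamma(a, b) with a ≥ 1 (shape–rate) is (a−1)/b = 43/9.5 ≈ 4.526.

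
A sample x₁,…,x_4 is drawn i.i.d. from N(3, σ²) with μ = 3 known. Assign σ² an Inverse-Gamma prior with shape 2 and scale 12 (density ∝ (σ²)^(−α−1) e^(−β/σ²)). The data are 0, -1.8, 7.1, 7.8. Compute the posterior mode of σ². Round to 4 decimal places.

σ̂²_MAP = 9.5890

Sum of squared deviations about the known mean: SS = (0−3)² + (-1.8−3)² + (7.1−3)² + (7.8−3)² = 71.89.
The Normal likelihood contributes (σ²)^(−n/2) exp(−SS/(2σ²)), so the posterior is Inverse-Gamma(α + n/2, β + SS/2) = Inverse-Gamma(4, 47.945).
The mode of Inverse-Gamma(a, b) is b/(a+1) = 47.945/5 ≈ 9.5890.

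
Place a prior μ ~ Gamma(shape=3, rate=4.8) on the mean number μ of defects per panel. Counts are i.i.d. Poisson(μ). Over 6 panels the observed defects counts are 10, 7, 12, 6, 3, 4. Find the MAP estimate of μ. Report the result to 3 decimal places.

μ̂_MAP = 4.074

Σxᵢ = 10+7+12+6+3+4 = 42, with n = 6.
Posterior ∝ μ^2e^(−4.8μ) · μ^42e^(−6μ) = μ^44e^(−10.8μ), i.e. Gamma(shape=45, rate=10.8).
The mode of a Gamma(a, b) with a ≥ 1 (shape–rate) is (a−1)/b = 44/10.8 ≈ 4.074.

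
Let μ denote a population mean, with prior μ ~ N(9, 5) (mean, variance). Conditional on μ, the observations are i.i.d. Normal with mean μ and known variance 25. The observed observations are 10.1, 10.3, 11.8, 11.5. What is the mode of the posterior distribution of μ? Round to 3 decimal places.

μ̂_MAP = 9.856

n = 4; x̄ = (10.1 + 10.3 + 11.8 + 11.5)/4 = 43.7/4 = 10.925.
For a Normal prior and Normal likelihood with known variance, the posterior is Normal; its mode equals its mean, the precision-weighted average.
Prior precision 1/σ₀² = 1/5 = 0.2; data precision n/σ² = 4/25 = 0.16.
μ̂ = (0.2·9 + 0.16·10.925) / (0.2 + 0.16) = 3.548/0.36 = 887/90 ≈ 9.856.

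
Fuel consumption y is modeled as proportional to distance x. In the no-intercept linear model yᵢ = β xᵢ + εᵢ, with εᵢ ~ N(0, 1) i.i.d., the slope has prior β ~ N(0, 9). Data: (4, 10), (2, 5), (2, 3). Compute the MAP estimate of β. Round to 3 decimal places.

β̂_MAP = 2.323

log p(β | y) = −Σ(yᵢ − βxᵢ)²/(2·1) − β²/(2·9) + const.
Setting the derivative to zero: Σxᵢ(yᵢ − βxᵢ)/1 − β/9 = 0, so β = Σxᵢyᵢ / (Σxᵢ² + σ²/τ²).
Σxᵢyᵢ = 4·10 + 2·5 + 2·3 = 56; Σxᵢ² = 24; σ²/τ² = 1/9.
β̂_MAP = 56 / (24 + 1/9) = 56/(217/9) = 72/31 ≈ 2.323.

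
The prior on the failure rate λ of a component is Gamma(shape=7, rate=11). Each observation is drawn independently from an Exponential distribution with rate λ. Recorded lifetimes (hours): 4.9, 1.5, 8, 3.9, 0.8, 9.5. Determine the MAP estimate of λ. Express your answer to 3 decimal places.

The Exponential(rate=λ) likelihood is ∝ λ^n e^(−λΣtᵢ). Here n = 6 and Σtᵢ = 4.9 + 1.5 + 8 + 3.9 + 0.8 + 9.5 = 28.6.
Posterior ∝ λ^6e^(−11λ) · λ^6e^(−28.6λ) = λ^12e^(−39.6λ), i.e. Gamma(13, 39.6).
Mode = (a−1)/b = 12/39.6 ≈ 0.303.

λ̂_MAP = 0.303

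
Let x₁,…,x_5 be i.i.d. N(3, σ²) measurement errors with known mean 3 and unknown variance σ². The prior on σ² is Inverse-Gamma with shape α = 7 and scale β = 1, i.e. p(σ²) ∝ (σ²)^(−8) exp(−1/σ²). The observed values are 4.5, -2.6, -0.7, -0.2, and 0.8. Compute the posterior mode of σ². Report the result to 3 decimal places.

Sum of squared deviations about the known mean: SS = (4.5−3)² + (-2.6−3)² + (-0.7−3)² + (-0.2−3)² + (0.8−3)² = 62.38.
The Normal likelihood contributes (σ²)^(−n/2) exp(−SS/(2σ²)), so the posterior is Inverse-Gamma(α + n/2, β + SS/2) = Inverse-Gamma(9.5, 32.19).
The mode of Inverse-Gamma(a, b) is b/(a+1) = 32.19/10.5 ≈ 3.066.

σ̂²_MAP = 3.066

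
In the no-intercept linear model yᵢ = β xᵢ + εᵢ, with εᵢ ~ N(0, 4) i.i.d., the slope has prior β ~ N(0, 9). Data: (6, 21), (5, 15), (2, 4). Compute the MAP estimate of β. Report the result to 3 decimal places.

log p(β | y) = −Σ(yᵢ − βxᵢ)²/(2·4) − β²/(2·9) + const.
Setting the derivative to zero: Σxᵢ(yᵢ − βxᵢ)/4 − β/9 = 0, so β = Σxᵢyᵢ / (Σxᵢ² + σ²/τ²).
Σxᵢyᵢ = 6·21 + 5·15 + 2·4 = 209; Σxᵢ² = 65; σ²/τ² = 4/9.
β̂_MAP = 209 / (65 + 4/9) = 209/(589/9) = 99/31 ≈ 3.194.

β̂_MAP = 3.194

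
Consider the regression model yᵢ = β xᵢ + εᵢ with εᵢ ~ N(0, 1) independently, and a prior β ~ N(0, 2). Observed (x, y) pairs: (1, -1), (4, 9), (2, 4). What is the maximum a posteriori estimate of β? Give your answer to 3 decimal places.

β̂_MAP = 2.000

log p(β | y) = −Σ(yᵢ − βxᵢ)²/(2·1) − β²/(2·2) + const.
Setting the derivative to zero: Σxᵢ(yᵢ − βxᵢ)/1 − β/2 = 0, so β = Σxᵢyᵢ / (Σxᵢ² + σ²/τ²).
Σxᵢyᵢ = 1·(-1) + 4·9 + 2·4 = 43; Σxᵢ² = 21; σ²/τ² = 0.5.
β̂_MAP = 43 / (21 + 0.5) = 43/21.5 ≈ 2.000.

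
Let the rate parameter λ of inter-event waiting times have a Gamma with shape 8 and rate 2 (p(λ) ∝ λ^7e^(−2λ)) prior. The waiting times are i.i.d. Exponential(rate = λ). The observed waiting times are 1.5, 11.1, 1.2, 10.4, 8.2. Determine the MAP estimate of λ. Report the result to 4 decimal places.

λ̂_MAP = 0.3488

The Exponential(rate=λ) likelihood is ∝ λ^n e^(−λΣtᵢ). Here n = 5 and Σtᵢ = 1.5 + 11.1 + 1.2 + 10.4 + 8.2 = 32.4.
Posterior ∝ λ^7e^(−2λ) · λ^5e^(−32.4λ) = λ^12e^(−34.4λ), i.e. Gamma(13, 34.4).
Mode = (a−1)/b = 12/34.4 ≈ 0.3488.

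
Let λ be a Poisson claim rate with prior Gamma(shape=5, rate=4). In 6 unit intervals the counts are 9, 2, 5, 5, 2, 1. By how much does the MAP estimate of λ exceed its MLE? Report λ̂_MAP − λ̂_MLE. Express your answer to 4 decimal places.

Σxᵢ = 24. Posterior is Gamma(29, 10); MAP = (29−1)/10 = 28/10 ≈ 2.80000.
MLE = x̄ = 24/6 ≈ 4.00000.
Difference = 28/10 − 24/6 = -6/5 ≈ -1.2000.

MAP − MLE = -1.2000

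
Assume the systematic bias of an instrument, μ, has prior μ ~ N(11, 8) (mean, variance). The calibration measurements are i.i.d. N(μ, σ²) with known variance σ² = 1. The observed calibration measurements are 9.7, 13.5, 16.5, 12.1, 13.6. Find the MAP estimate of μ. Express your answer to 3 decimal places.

n = 5; x̄ = (9.7 + 13.5 + 16.5 + 12.1 + 13.6)/5 = 65.4/5 = 13.08.
For a Normal prior and Normal likelihood with known variance, the posterior is Normal; its mode equals its mean, the precision-weighted average.
Prior precision 1/σ₀² = 1/8 = 0.125; data precision n/σ² = 5/1 = 5.
μ̂ = (0.125·11 + 5·13.08) / (0.125 + 5) = 66.775/5.125 = 2671/205 ≈ 13.029.

μ̂_MAP = 13.029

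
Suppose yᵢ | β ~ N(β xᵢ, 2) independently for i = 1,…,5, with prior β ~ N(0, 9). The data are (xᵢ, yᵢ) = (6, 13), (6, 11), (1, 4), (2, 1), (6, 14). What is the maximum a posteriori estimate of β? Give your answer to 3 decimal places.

β̂_MAP = 2.067

log p(β | y) = −Σ(yᵢ − βxᵢ)²/(2·2) − β²/(2·9) + const.
Setting the derivative to zero: Σxᵢ(yᵢ − βxᵢ)/2 − β/9 = 0, so β = Σxᵢyᵢ / (Σxᵢ² + σ²/τ²).
Σxᵢyᵢ = 6·13 + 6·11 + 1·4 + 2·1 + 6·14 = 234; Σxᵢ² = 113; σ²/τ² = 2/9.
β̂_MAP = 234 / (113 + 2/9) = 234/(1019/9) = 2106/1019 ≈ 2.067.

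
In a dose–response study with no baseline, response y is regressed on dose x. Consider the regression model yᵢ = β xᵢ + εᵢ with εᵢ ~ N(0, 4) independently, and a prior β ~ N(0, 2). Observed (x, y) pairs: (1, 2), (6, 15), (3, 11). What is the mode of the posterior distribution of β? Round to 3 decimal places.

β̂_MAP = 2.604

log p(β | y) = −Σ(yᵢ − βxᵢ)²/(2·4) − β²/(2·2) + const.
Setting the derivative to zero: Σxᵢ(yᵢ − βxᵢ)/4 − β/2 = 0, so β = Σxᵢyᵢ / (Σxᵢ² + σ²/τ²).
Σxᵢyᵢ = 1·2 + 6·15 + 3·11 = 125; Σxᵢ² = 46; σ²/τ² = 2.
β̂_MAP = 125 / (46 + 2) = 125/48 ≈ 2.604.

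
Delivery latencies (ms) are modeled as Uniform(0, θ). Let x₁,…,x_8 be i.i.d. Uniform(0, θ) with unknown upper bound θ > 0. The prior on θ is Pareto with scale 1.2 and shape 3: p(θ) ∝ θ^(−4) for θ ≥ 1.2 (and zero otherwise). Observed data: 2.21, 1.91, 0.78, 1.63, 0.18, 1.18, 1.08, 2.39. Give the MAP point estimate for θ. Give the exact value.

The Uniform(0, θ) likelihood is θ^(−n) for θ ≥ max(xᵢ), zero otherwise. Here max(xᵢ) = 2.39.
Posterior ∝ θ^(−4) · θ^(−8) = θ^(−12) on θ ≥ max(1.2, 2.39) = 2.39.
This density is strictly decreasing in θ, so the posterior mode lies at the lower boundary of the support.

θ̂_MAP = 2.39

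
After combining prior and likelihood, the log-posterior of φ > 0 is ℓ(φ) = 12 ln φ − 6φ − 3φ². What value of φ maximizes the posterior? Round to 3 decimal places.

ℓ'(φ) = 12/φ − 6 − 6φ. Setting this to zero and multiplying by φ: 6φ² + 6φ − 12 = 0.
φ = (−6 + √(6² + 4·6·12)) / (2·6) = (−6 + √324) / 12 = (−6 + 18)/12 = 1.
ℓ''(φ) = −12/φ² − 6 < 0, confirming a maximum.

φ̂_MAP = 1.000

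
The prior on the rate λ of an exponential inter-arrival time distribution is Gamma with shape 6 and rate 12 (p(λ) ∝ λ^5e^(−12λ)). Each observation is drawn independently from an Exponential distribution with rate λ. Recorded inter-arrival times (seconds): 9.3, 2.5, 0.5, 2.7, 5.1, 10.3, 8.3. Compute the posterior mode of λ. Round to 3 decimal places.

λ̂_MAP = 0.237

The Exponential(rate=λ) likelihood is ∝ λ^n e^(−λΣtᵢ). Here n = 7 and Σtᵢ = 9.3 + 2.5 + 0.5 + 2.7 + 5.1 + 10.3 + 8.3 = 38.7.
Posterior ∝ λ^5e^(−12λ) · λ^7e^(−38.7λ) = λ^12e^(−50.7λ), i.e. Gamma(13, 50.7).
Mode = (a−1)/b = 12/50.7 ≈ 0.237.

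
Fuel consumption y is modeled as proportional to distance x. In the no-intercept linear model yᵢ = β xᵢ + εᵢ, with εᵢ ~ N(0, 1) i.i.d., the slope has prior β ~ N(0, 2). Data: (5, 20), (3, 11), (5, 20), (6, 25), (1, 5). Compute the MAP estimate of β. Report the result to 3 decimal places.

log p(β | y) = −Σ(yᵢ − βxᵢ)²/(2·1) − β²/(2·2) + const.
Setting the derivative to zero: Σxᵢ(yᵢ − βxᵢ)/1 − β/2 = 0, so β = Σxᵢyᵢ / (Σxᵢ² + σ²/τ²).
Σxᵢyᵢ = 5·20 + 3·11 + 5·20 + 6·25 + 1·5 = 388; Σxᵢ² = 96; σ²/τ² = 0.5.
β̂_MAP = 388 / (96 + 0.5) = 388/96.5 ≈ 4.021.

β̂_MAP = 4.021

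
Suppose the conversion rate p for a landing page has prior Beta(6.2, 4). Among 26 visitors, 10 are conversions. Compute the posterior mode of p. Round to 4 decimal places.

Prior: Beta(6.2, 4).
Data: 10 successes in 26 trials. The binomial likelihood contributes p^10(1−p)^16, so the posterior is Beta(6.2+10, 4+16) = Beta(16.2, 20).
For Beta(a, b) with a, b > 1 the mode is (a−1)/(a+b−2) = 15.2/34.2 ≈ 0.4444.

p̂_MAP = 0.4444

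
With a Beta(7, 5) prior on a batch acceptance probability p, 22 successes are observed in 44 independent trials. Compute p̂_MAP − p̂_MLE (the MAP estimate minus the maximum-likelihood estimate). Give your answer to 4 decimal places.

MAP − MLE = 0.0185

Posterior is Beta(29, 27); MAP = (29−1)/(56−2) = 28/54 ≈ 0.51852.
MLE ignores the prior: p̂_MLE = k/n = 22/44 ≈ 0.50000.
Difference = 28/54 − 22/44 = 1/54 ≈ 0.0185.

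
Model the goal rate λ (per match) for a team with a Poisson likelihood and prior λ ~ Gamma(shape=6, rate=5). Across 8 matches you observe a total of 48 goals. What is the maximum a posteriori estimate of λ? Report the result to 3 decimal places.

λ̂_MAP = 4.077

Σxᵢ = 48, n = 8.
Posterior ∝ λ^5e^(−5λ) · λ^48e^(−8λ) = λ^53e^(−13λ), i.e. Gamma(shape=54, rate=13).
The mode of a Gamma(a, b) with a ≥ 1 (shape–rate) is (a−1)/b = 53/13 ≈ 4.077.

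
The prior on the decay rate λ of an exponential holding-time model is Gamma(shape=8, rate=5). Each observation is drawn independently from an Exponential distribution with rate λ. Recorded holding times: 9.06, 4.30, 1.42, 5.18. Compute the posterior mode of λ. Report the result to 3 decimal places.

The Exponential(rate=λ) likelihood is ∝ λ^n e^(−λΣtᵢ). Here n = 4 and Σtᵢ = 9.06 + 4.30 + 1.42 + 5.18 = 19.96.
Posterior ∝ λ^7e^(−5λ) · λ^4e^(−19.96λ) = λ^11e^(−24.96λ), i.e. Gamma(12, 24.96).
Mode = (a−1)/b = 11/24.96 ≈ 0.441.

λ̂_MAP = 0.441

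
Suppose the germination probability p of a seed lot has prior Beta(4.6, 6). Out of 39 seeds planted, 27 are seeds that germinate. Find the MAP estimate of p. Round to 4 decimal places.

Prior: Beta(4.6, 6).
Data: 27 successes in 39 trials. The binomial likelihood contributes p^27(1−p)^12, so the posterior is Beta(4.6+27, 6+12) = Beta(31.6, 18).
For Beta(a, b) with a, b > 1 the mode is (a−1)/(a+b−2) = 30.6/47.6 ≈ 0.6429.

p̂_MAP = 0.6429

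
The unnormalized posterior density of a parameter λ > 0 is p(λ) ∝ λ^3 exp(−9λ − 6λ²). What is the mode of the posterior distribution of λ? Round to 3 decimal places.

ℓ'(λ) = 3/λ − 9 − 12λ. Setting this to zero and multiplying by λ: 12λ² + 9λ − 3 = 0.
λ = (−9 + √(9² + 4·12·3)) / (2·12) = (−9 + √225) / 24 = (−9 + 15)/24 = 1/4.
ℓ''(λ) = −3/λ² − 12 < 0, confirming a maximum.

λ̂_MAP = 0.250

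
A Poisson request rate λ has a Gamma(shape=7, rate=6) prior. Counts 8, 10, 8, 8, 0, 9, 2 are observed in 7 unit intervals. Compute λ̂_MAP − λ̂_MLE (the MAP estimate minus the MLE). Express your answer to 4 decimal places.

MAP − MLE = -2.5055

Σxᵢ = 45. Posterior is Gamma(52, 13); MAP = (52−1)/13 = 51/13 ≈ 3.92308.
MLE = x̄ = 45/7 ≈ 6.42857.
Difference = 51/13 − 45/7 = -228/91 ≈ -2.5055.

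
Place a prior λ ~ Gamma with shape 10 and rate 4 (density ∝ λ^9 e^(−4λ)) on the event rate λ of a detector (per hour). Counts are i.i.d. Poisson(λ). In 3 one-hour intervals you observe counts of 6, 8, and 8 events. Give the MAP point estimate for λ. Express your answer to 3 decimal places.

Σxᵢ = 6+8+8 = 22, with n = 3.
Posterior ∝ λ^9e^(−4λ) · λ^22e^(−3λ) = λ^31e^(−7λ), i.e. Gamma(shape=32, rate=7).
The mode of a Gamma(a, b) with a ≥ 1 (shape–rate) is (a−1)/b = 31/7 ≈ 4.429.

λ̂_MAP = 4.429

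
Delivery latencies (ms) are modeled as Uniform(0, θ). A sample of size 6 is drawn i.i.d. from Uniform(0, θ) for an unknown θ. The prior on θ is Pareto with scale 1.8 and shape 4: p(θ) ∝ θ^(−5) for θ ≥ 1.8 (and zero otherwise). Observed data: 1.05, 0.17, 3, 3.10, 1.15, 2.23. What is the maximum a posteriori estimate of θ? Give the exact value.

The Uniform(0, θ) likelihood is θ^(−n) for θ ≥ max(xᵢ), zero otherwise. Here max(xᵢ) = 3.10.
Posterior ∝ θ^(−5) · θ^(−6) = θ^(−11) on θ ≥ max(1.8, 3.10) = 3.10.
This density is strictly decreasing in θ, so the posterior mode lies at the lower boundary of the support.

θ̂_MAP = 3.10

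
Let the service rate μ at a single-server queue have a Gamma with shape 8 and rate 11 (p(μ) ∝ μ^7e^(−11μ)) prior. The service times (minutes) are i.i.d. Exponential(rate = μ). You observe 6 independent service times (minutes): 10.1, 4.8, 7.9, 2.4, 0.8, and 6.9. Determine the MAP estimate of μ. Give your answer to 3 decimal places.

μ̂_MAP = 0.296

The Exponential(rate=μ) likelihood is ∝ μ^n e^(−μΣtᵢ). Here n = 6 and Σtᵢ = 10.1 + 4.8 + 7.9 + 2.4 + 0.8 + 6.9 = 32.9.
Posterior ∝ μ^7e^(−11μ) · μ^6e^(−32.9μ) = μ^13e^(−43.9μ), i.e. Gamma(14, 43.9).
Mode = (a−1)/b = 13/43.9 ≈ 0.296.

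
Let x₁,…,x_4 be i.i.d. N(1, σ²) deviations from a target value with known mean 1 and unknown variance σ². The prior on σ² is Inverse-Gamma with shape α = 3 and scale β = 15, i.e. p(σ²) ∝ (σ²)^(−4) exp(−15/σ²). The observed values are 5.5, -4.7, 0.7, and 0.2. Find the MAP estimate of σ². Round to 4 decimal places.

Sum of squared deviations about the known mean: SS = (5.5−1)² + (-4.7−1)² + (0.7−1)² + (0.2−1)² = 53.47.
The Normal likelihood contributes (σ²)^(−n/2) exp(−SS/(2σ²)), so the posterior is Inverse-Gamma(α + n/2, β + SS/2) = Inverse-Gamma(5, 41.735).
The mode of Inverse-Gamma(a, b) is b/(a+1) = 41.735/6 ≈ 6.9558.

σ̂²_MAP = 6.9558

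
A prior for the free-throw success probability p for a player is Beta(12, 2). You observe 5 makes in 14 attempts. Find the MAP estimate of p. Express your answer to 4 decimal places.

p̂_MAP = 0.6154

Prior: Beta(12, 2).
Data: 5 successes in 14 trials. The binomial likelihood contributes p^5(1−p)^9, so the posterior is Beta(12+5, 2+9) = Beta(17, 11).
For Beta(a, b) with a, b > 1 the mode is (a−1)/(a+b−2) = 16/26 ≈ 0.6154.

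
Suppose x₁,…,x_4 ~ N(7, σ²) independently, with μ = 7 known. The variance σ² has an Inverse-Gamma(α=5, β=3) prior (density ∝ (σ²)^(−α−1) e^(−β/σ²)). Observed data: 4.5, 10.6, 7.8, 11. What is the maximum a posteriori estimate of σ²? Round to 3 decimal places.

Sum of squared deviations about the known mean: SS = (4.5−7)² + (10.6−7)² + (7.8−7)² + (11−7)² = 35.85.
The Normal likelihood contributes (σ²)^(−n/2) exp(−SS/(2σ²)), so the posterior is Inverse-Gamma(α + n/2, β + SS/2) = Inverse-Gamma(7, 20.925).
The mode of Inverse-Gamma(a, b) is b/(a+1) = 20.925/8 ≈ 2.616.

σ̂²_MAP = 2.616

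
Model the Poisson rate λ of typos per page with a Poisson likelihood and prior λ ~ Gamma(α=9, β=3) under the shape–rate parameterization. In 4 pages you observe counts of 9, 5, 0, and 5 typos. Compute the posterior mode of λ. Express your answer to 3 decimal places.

λ̂_MAP = 3.857

Σxᵢ = 9+5+0+5 = 19, with n = 4.
Posterior ∝ λ^8e^(−3λ) · λ^19e^(−4λ) = λ^27e^(−7λ), i.e. Gamma(shape=28, rate=7).
The mode of a Gamma(a, b) with a ≥ 1 (shape–rate) is (a−1)/b = 27/7 ≈ 3.857.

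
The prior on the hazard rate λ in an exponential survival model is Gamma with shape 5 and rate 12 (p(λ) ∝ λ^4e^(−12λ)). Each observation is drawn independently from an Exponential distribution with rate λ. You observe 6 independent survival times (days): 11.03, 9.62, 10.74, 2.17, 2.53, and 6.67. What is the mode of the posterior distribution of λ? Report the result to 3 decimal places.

The Exponential(rate=λ) likelihood is ∝ λ^n e^(−λΣtᵢ). Here n = 6 and Σtᵢ = 11.03 + 9.62 + 10.74 + 2.17 + 2.53 + 6.67 = 42.76.
Posterior ∝ λ^4e^(−12λ) · λ^6e^(−42.76λ) = λ^10e^(−54.76λ), i.e. Gamma(11, 54.76).
Mode = (a−1)/b = 10/54.76 ≈ 0.183.

λ̂_MAP = 0.183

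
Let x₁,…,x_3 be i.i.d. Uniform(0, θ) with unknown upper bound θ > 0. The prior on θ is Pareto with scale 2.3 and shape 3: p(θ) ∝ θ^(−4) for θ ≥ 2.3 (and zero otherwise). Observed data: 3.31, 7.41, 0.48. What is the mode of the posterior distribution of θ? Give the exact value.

The Uniform(0, θ) likelihood is θ^(−n) for θ ≥ max(xᵢ), zero otherwise. Here max(xᵢ) = 7.41.
Posterior ∝ θ^(−4) · θ^(−3) = θ^(−7) on θ ≥ max(2.3, 7.41) = 7.41.
This density is strictly decreasing in θ, so the posterior mode lies at the lower boundary of the support.

θ̂_MAP = 7.41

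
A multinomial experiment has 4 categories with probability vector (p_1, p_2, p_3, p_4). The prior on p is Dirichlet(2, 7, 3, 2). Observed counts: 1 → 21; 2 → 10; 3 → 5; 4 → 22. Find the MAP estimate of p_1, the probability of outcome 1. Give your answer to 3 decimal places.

The posterior is Dirichlet(αᵢ + nᵢ) = Dirichlet(23, 17, 8, 24).
For a Dirichlet(a₁,…,a_K) with all aᵢ > 1, the mode has j-th component (aⱼ − 1)/(Σaᵢ − K).
Here Σaᵢ = 72 and K = 4, so p_1 = (23 − 1)/(72 − 4) = 22/68 ≈ 0.324.

MAP estimate: 0.324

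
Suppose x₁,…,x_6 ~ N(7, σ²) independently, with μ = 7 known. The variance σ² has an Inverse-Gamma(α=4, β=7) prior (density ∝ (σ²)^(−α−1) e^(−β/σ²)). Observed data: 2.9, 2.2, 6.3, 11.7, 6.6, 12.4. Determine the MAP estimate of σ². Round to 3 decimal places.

Sum of squared deviations about the known mean: SS = (2.9−7)² + (2.2−7)² + (6.3−7)² + (11.7−7)² + (6.6−7)² + (12.4−7)² = 91.75.
The Normal likelihood contributes (σ²)^(−n/2) exp(−SS/(2σ²)), so the posterior is Inverse-Gamma(α + n/2, β + SS/2) = Inverse-Gamma(7, 52.875).
The mode of Inverse-Gamma(a, b) is b/(a+1) = 52.875/8 ≈ 6.609.

σ̂²_MAP = 6.609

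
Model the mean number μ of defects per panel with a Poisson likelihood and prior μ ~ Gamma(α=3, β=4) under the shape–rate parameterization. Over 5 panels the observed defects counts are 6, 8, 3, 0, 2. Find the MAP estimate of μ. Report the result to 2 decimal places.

μ̂_MAP = 2.33

Σxᵢ = 6+8+3+0+2 = 19, with n = 5.
Posterior ∝ μ^2e^(−4μ) · μ^19e^(−5μ) = μ^21e^(−9μ), i.e. Gamma(shape=22, rate=9).
The mode of a Gamma(a, b) with a ≥ 1 (shape–rate) is (a−1)/b = 21/9 ≈ 2.33.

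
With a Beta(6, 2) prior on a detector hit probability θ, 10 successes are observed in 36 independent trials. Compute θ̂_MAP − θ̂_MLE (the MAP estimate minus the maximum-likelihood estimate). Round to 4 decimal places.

MAP − MLE = 0.0794

Posterior is Beta(16, 28); MAP = (16−1)/(44−2) = 15/42 ≈ 0.35714.
MLE ignores the prior: θ̂_MLE = k/n = 10/36 ≈ 0.27778.
Difference = 15/42 − 10/36 = 5/63 ≈ 0.0794.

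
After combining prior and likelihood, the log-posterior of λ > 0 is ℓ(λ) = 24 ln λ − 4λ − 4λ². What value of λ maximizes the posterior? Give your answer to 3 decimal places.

ℓ'(λ) = 24/λ − 4 − 8λ. Setting this to zero and multiplying by λ: 8λ² + 4λ − 24 = 0.
λ = (−4 + √(4² + 4·8·24)) / (2·8) = (−4 + √784) / 16 = (−4 + 28)/16 = 3/2.
ℓ''(λ) = −24/λ² − 8 < 0, confirming a maximum.

λ̂_MAP = 1.500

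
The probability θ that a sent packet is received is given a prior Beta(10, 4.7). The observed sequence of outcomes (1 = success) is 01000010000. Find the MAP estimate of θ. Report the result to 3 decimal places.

θ̂_MAP = 0.464

Prior: Beta(10, 4.7).
Data: 2 successes in 11 trials (from the sequence). The binomial likelihood contributes θ^2(1−θ)^9, so the posterior is Beta(10+2, 4.7+9) = Beta(12, 13.7).
For Beta(a, b) with a, b > 1 the mode is (a−1)/(a+b−2) = 11/23.7 ≈ 0.464.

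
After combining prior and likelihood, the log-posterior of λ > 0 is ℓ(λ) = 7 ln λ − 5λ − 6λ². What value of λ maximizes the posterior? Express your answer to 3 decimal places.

λ̂_MAP = 0.583

ℓ'(λ) = 7/λ − 5 − 12λ. Setting this to zero and multiplying by λ: 12λ² + 5λ − 7 = 0.
λ = (−5 + √(5² + 4·12·7)) / (2·12) = (−5 + √361) / 24 = (−5 + 19)/24 = 7/12.
ℓ''(λ) = −7/λ² − 12 < 0, confirming a maximum.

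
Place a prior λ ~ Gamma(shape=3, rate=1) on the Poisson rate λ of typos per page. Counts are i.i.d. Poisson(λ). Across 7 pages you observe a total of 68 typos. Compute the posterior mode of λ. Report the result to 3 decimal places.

Σxᵢ = 68, n = 7.
Posterior ∝ λ^2e^(−1λ) · λ^68e^(−7λ) = λ^70e^(−8λ), i.e. Gamma(shape=71, rate=8).
The mode of a Gamma(a, b) with a ≥ 1 (shape–rate) is (a−1)/b = 70/8 ≈ 8.750.

λ̂_MAP = 8.750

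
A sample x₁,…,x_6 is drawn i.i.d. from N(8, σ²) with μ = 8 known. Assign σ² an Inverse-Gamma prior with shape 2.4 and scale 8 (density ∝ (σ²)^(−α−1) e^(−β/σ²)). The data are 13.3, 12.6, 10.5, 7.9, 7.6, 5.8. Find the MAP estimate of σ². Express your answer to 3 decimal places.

σ̂²_MAP = 5.977

Sum of squared deviations about the known mean: SS = (13.3−8)² + (12.6−8)² + (10.5−8)² + (7.9−8)² + (7.6−8)² + (5.8−8)² = 60.51.
The Normal likelihood contributes (σ²)^(−n/2) exp(−SS/(2σ²)), so the posterior is Inverse-Gamma(α + n/2, β + SS/2) = Inverse-Gamma(5.4, 38.255).
The mode of Inverse-Gamma(a, b) is b/(a+1) = 38.255/6.4 ≈ 5.977.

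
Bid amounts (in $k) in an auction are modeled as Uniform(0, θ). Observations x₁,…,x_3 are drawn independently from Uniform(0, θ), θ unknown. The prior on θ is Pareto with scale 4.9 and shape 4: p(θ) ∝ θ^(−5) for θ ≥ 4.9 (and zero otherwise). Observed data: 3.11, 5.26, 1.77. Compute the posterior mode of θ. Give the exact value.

θ̂_MAP = 5.26

The Uniform(0, θ) likelihood is θ^(−n) for θ ≥ max(xᵢ), zero otherwise. Here max(xᵢ) = 5.26.
Posterior ∝ θ^(−5) · θ^(−3) = θ^(−8) on θ ≥ max(4.9, 5.26) = 5.26.
This density is strictly decreasing in θ, so the posterior mode lies at the lower boundary of the support.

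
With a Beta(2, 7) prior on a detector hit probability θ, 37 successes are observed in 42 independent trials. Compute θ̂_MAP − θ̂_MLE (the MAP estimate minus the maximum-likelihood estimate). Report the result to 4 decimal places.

MAP − MLE = -0.1054

Posterior is Beta(39, 12); MAP = (39−1)/(51−2) = 38/49 ≈ 0.77551.
MLE ignores the prior: θ̂_MLE = k/n = 37/42 ≈ 0.88095.
Difference = 38/49 − 37/42 = -31/294 ≈ -0.1054.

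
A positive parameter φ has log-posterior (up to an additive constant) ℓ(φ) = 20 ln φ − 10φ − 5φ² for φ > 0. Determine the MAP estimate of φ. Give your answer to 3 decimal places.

ℓ'(φ) = 20/φ − 10 − 10φ. Setting this to zero and multiplying by φ: 10φ² + 10φ − 20 = 0.
φ = (−10 + √(10² + 4·10·20)) / (2·10) = (−10 + √900) / 20 = (−10 + 30)/20 = 1.
ℓ''(φ) = −20/φ² − 10 < 0, confirming a maximum.

φ̂_MAP = 1.000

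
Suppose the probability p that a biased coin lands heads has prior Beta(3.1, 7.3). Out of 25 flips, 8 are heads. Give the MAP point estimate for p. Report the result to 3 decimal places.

p̂_MAP = 0.302

Prior: Beta(3.1, 7.3).
Data: 8 successes in 25 trials. The binomial likelihood contributes p^8(1−p)^17, so the posterior is Beta(3.1+8, 7.3+17) = Beta(11.1, 24.3).
For Beta(a, b) with a, b > 1 the mode is (a−1)/(a+b−2) = 10.1/33.4 ≈ 0.302.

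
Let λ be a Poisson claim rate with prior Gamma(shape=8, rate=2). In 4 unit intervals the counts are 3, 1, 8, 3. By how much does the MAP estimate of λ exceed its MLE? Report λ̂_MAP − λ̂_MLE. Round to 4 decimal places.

Σxᵢ = 15. Posterior is Gamma(23, 6); MAP = (23−1)/6 = 22/6 ≈ 3.66667.
MLE = x̄ = 15/4 ≈ 3.75000.
Difference = 22/6 − 15/4 = -1/12 ≈ -0.0833.

MAP − MLE = -0.0833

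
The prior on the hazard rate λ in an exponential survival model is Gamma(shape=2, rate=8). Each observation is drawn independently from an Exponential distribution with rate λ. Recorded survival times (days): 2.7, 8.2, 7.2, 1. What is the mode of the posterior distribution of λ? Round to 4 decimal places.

The Exponential(rate=λ) likelihood is ∝ λ^n e^(−λΣtᵢ). Here n = 4 and Σtᵢ = 2.7 + 8.2 + 7.2 + 1 = 19.1.
Posterior ∝ λe^(−8λ) · λ^4e^(−19.1λ) = λ^5e^(−27.1λ), i.e. Gamma(6, 27.1).
Mode = (a−1)/b = 5/27.1 ≈ 0.1845.

λ̂_MAP = 0.1845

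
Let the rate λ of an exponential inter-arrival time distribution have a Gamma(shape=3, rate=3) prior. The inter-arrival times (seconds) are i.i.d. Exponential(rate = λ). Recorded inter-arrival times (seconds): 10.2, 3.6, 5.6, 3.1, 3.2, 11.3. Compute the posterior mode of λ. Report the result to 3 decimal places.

The Exponential(rate=λ) likelihood is ∝ λ^n e^(−λΣtᵢ). Here n = 6 and Σtᵢ = 10.2 + 3.6 + 5.6 + 3.1 + 3.2 + 11.3 = 37.
Posterior ∝ λ^2e^(−3λ) · λ^6e^(−37λ) = λ^8e^(−40λ), i.e. Gamma(9, 40).
Mode = (a−1)/b = 8/40 ≈ 0.200.

λ̂_MAP = 0.200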